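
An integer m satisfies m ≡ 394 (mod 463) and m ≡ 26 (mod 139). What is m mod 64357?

61047

463⁻¹ mod 139: 463×136 ≡ 1 (mod 139), so 463⁻¹ ≡ 136.
m = 394 + 463×((26 − 394)×136 mod 139) = 394 + 463×131 = 61047.
Check: 61047 mod 463 = 394, 61047 mod 139 = 26. ✓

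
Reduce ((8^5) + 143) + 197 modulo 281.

231

(8)^5 ≡ 172 (mod 281)
172 + 143 = 315 ≡ 34 (mod 281)
34 + 197 = 231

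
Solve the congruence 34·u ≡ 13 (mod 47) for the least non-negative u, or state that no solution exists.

46

gcd(34, 47) = 1, so a unique solution mod 47 exists.
34⁻¹ ≡ 18 (mod 47).
u ≡ 18·13 ≡ 46 (mod 47).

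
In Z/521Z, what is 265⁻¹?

116

Run the extended Euclidean algorithm:
521 = 1·265 + 256
265 = 1·256 + 9
256 = 28·9 + 4
9 = 2·4 + 1
4 = 4·1 + 0
gcd(265, 521) = 1, so the inverse exists.
Back-substitute for 1:
1 = 1·9 − 2·4
  = −2·256 + 57·9
  = 57·265 − 59·256
  = −59·521 + 116·265
So 265⁻¹ ≡ 116 (mod 521).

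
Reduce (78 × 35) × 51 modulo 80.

30

78 × 35 = 2730 ≡ 10 (mod 80)
10 × 51 = 510 ≡ 30 (mod 80)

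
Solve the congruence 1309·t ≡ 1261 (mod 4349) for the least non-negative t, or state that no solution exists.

gcd(1309, 4349) = 1, so a unique solution mod 4349 exists.
1309⁻¹ ≡ 2731 (mod 4349).
t ≡ 2731·1261 ≡ 3732 (mod 4349).

3732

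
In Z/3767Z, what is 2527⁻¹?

1042

Run the extended Euclidean algorithm:
3767 = 1×2527 + 1240
2527 = 2×1240 + 47
1240 = 26×47 + 18
47 = 2×18 + 11
18 = 1×11 + 7
11 = 1×7 + 4
7 = 1×4 + 3
4 = 1×3 + 1
3 = 3×1 + 0
gcd(2527, 3767) = 1, so the inverse exists.
Back-substitute for 1:
1 = 1×4 − 1×3
  = −1×7 + 2×4
  = 2×11 − 3×7
  = −3×18 + 5×11
  = 5×47 − 13×18
  = −13×1240 + 343×47
  = 343×2527 − 699×1240
  = −699×3767 + 1042×2527
So 2527⁻¹ ≡ 1042 (mod 3767).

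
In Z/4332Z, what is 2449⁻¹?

4332 = 1·2449 + 1883
2449 = 1·1883 + 566
1883 = 3·566 + 185
566 = 3·185 + 11
185 = 16·11 + 9
11 = 1·9 + 2
9 = 4·2 + 1
2 = 2·1 + 0
gcd(2449, 4332) = 1, so the inverse exists.
Bézout: 1 = 1112·4332 − 1967·2449.
So 2449⁻¹ ≡ −1967 ≡ 2365 (mod 4332).

2365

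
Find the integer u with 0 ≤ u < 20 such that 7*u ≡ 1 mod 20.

3

By the extended Euclidean algorithm:
20 = 2*7 + 6
7 = 1*6 + 1
6 = 6*1 + 0
gcd(7, 20) = 1, so the inverse exists.
Back-substitute for 1:
1 = 1*7 − 1*6
  = −1*20 + 3*7
So 7⁻¹ ≡ 3 (mod 20).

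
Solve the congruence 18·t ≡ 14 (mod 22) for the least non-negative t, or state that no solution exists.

gcd(18, 22) = 2, and 2 | 14, so solutions exist.
Divide through by 2: 9·t ≡ 7 mod 11.
9⁻¹ ≡ 5 (mod 11).
t ≡ 5·7 ≡ 2 (mod 11).
The smallest non-negative solution is t = 2.

2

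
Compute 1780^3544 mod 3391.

3544 in binary is 110111011000, i.e. 3544 = 2048 + 1024 + 256 + 128 + 64 + 16 + 8.
1780^1 ≡ 1780 (mod 3391)
1780^2 ≡ 1780^2 = 3168400 ≡ 1206 (mod 3391)
1780^4 ≡ 1206^2 = 1454436 ≡ 3088 (mod 3391)
1780^8 ≡ 3088^2 = 9535744 ≡ 252 (mod 3391)
1780^16 ≡ 252^2 = 63504 ≡ 2466 (mod 3391)
1780^32 ≡ 2466^2 = 6081156 ≡ 1093 (mod 3391)
1780^64 ≡ 1093^2 = 1194649 ≡ 1017 (mod 3391)
1780^128 ≡ 1017^2 = 1034289 ≡ 34 (mod 3391)
1780^256 ≡ 34^2 = 1156 (mod 3391)
1780^512 ≡ 1156^2 = 1336336 ≡ 282 (mod 3391)
1780^1024 ≡ 282^2 = 79524 ≡ 1531 (mod 3391)
1780^2048 ≡ 1531^2 = 2343961 ≡ 780 (mod 3391)
1780^3544 = 1780^2048 * 1780^1024 * 1780^256 * 1780^128 * 1780^64 * 1780^16 * 1780^8 ≡ 780 * 1531 * 1156 * 34 * 1017 * 2466 * 252 (mod 3391).
Accumulate the product:
780 * 1531 = 1194180 ≡ 548
548 * 1156 = 633488 ≡ 2762
2762 * 34 = 93908 ≡ 2351
2351 * 1017 = 2390967 ≡ 312
312 * 2466 = 769392 ≡ 3026
3026 * 252 = 762552 ≡ 2968

2968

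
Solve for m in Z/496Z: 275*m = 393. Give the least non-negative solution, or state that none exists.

483

gcd(275, 496) = 1, so a unique solution mod 496 exists.
275⁻¹ ≡ 395 (mod 496).
m ≡ 395*393 ≡ 483 (mod 496).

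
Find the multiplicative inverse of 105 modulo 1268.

1268 = 12·105 + 8
105 = 13·8 + 1
8 = 8·1 + 0
gcd(105, 1268) = 1, so the inverse exists.
Back-substitute for 1:
1 = 1·105 − 13·8
  = −13·1268 + 157·105
So 105⁻¹ ≡ 157 (mod 1268).

157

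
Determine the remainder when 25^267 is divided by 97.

25^1 ≡ 25 (mod 97)
25^2 ≡ 25^2 = 625 ≡ 43 (mod 97)
25^4 ≡ 43^2 = 1849 ≡ 6 (mod 97)
25^8 ≡ 6^2 = 36 (mod 97)
25^16 ≡ 36^2 = 1296 ≡ 35 (mod 97)
25^32 ≡ 35^2 = 1225 ≡ 61 (mod 97)
25^64 ≡ 61^2 = 3721 ≡ 35 (mod 97)
25^128 ≡ 35^2 = 1225 ≡ 61 (mod 97)
25^256 ≡ 61^2 = 3721 ≡ 35 (mod 97)
25^267 = 25^256 * 25^8 * 25^2 * 25^1 ≡ 35 * 36 * 43 * 25 (mod 97).
Accumulate the product:
35 * 36 = 1260 ≡ 96
96 * 43 = 4128 ≡ 54
54 * 25 = 1350 ≡ 89

89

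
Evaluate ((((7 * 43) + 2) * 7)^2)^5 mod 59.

49

7 * 43 = 301 ≡ 6 (mod 59)
6 + 2 = 8
8 * 7 = 56
(56)^2 ≡ 9 (mod 59)
(9)^5 ≡ 49 (mod 59)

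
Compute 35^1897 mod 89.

By square-and-multiply:
1897 in binary is 11101101001, i.e. 1897 = 1024 + 512 + 256 + 64 + 32 + 8 + 1.
35^1 ≡ 35 (mod 89)
35^2 ≡ 35^2 = 1225 ≡ 68 (mod 89)
35^4 ≡ 68^2 = 4624 ≡ 85 (mod 89)
35^8 ≡ 85^2 = 7225 ≡ 16 (mod 89)
35^16 ≡ 16^2 = 256 ≡ 78 (mod 89)
35^32 ≡ 78^2 = 6084 ≡ 32 (mod 89)
35^64 ≡ 32^2 = 1024 ≡ 45 (mod 89)
35^128 ≡ 45^2 = 2025 ≡ 67 (mod 89)
35^256 ≡ 67^2 = 4489 ≡ 39 (mod 89)
35^512 ≡ 39^2 = 1521 ≡ 8 (mod 89)
35^1024 ≡ 8^2 = 64 (mod 89)
35^1897 = 35^1024 × 35^512 × 35^256 × 35^64 × 35^32 × 35^8 × 35^1 ≡ 64 × 8 × 39 × 45 × 32 × 16 × 35 (mod 89).
Accumulate the product:
64 × 8 = 512 ≡ 67
67 × 39 = 2613 ≡ 32
32 × 45 = 1440 ≡ 16
16 × 32 = 512 ≡ 67
67 × 16 = 1072 ≡ 4
4 × 35 = 140 ≡ 51

51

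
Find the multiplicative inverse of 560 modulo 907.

Apply the Euclidean algorithm and back-substitute:
907 = 1×560 + 347
560 = 1×347 + 213
347 = 1×213 + 134
213 = 1×134 + 79
134 = 1×79 + 55
79 = 1×55 + 24
55 = 2×24 + 7
24 = 3×7 + 3
7 = 2×3 + 1
3 = 3×1 + 0
gcd(560, 907) = 1, so the inverse exists.
Back-substitute for 1:
1 = 1×7 − 2×3
  = −2×24 + 7×7
  = 7×55 − 16×24
  = −16×79 + 23×55
  = 23×134 − 39×79
  = −39×213 + 62×134
  = 62×347 − 101×213
  = −101×560 + 163×347
  = 163×907 − 264×560
So 560⁻¹ ≡ −264 ≡ 643 (mod 907).

643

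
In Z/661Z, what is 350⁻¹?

661 = 1*350 + 311
350 = 1*311 + 39
311 = 7*39 + 38
39 = 1*38 + 1
38 = 38*1 + 0
gcd(350, 661) = 1, so the inverse exists.
Back-substitute for 1:
1 = 1*39 − 1*38
  = −1*311 + 8*39
  = 8*350 − 9*311
  = −9*661 + 17*350
So 350⁻¹ ≡ 17 (mod 661).

17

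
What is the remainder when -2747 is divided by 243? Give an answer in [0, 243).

-2747 = -12×243 + 169, so -2747 ≡ 169 (mod 243).

169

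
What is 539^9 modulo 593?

Compute successive squares:
539^1 ≡ 539 (mod 593)
539^2 ≡ 539^2 = 290521 ≡ 544 (mod 593)
539^4 ≡ 544^2 = 295936 ≡ 29 (mod 593)
539^8 ≡ 29^2 = 841 ≡ 248 (mod 593)
539^9 = 539^8 × 539^1 ≡ 248 × 539 (mod 593).
248 × 539 = 133672 ≡ 247 (mod 593).

247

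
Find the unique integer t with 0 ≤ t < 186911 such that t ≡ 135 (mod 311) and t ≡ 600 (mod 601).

311⁻¹ mod 601: 311*458 ≡ 1 (mod 601), so 311⁻¹ ≡ 458.
t = 135 + 311*((600 − 135)*458 mod 601) = 135 + 311*216 = 67311.

67311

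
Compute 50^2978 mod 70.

50

2978 in binary is 101110100010, i.e. 2978 = 2048 + 512 + 256 + 128 + 32 + 2.
50^1 ≡ 50 (mod 70)
50^2 ≡ 50^2 = 2500 ≡ 50 (mod 70)
50^4 ≡ 50^2 = 2500 ≡ 50 (mod 70)
50^8 ≡ 50^2 = 2500 ≡ 50 (mod 70)
50^16 ≡ 50^2 = 2500 ≡ 50 (mod 70)
50^32 ≡ 50^2 = 2500 ≡ 50 (mod 70)
50^64 ≡ 50^2 = 2500 ≡ 50 (mod 70)
50^128 ≡ 50^2 = 2500 ≡ 50 (mod 70)
50^256 ≡ 50^2 = 2500 ≡ 50 (mod 70)
50^512 ≡ 50^2 = 2500 ≡ 50 (mod 70)
50^1024 ≡ 50^2 = 2500 ≡ 50 (mod 70)
50^2048 ≡ 50^2 = 2500 ≡ 50 (mod 70)
50^2978 = 50^2048 · 50^512 · 50^256 · 50^128 · 50^32 · 50^2 ≡ 50 · 50 · 50 · 50 · 50 · 50 (mod 70).
Accumulate the product:
50 · 50 = 2500 ≡ 50
50 · 50 = 2500 ≡ 50
50 · 50 = 2500 ≡ 50
50 · 50 = 2500 ≡ 50
50 · 50 = 2500 ≡ 50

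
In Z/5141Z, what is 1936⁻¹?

Run the extended Euclidean algorithm:
5141 = 2×1936 + 1269
1936 = 1×1269 + 667
1269 = 1×667 + 602
667 = 1×602 + 65
602 = 9×65 + 17
65 = 3×17 + 14
17 = 1×14 + 3
14 = 4×3 + 2
3 = 1×2 + 1
2 = 2×1 + 0
gcd(1936, 5141) = 1, so the inverse exists.
Bézout: 1 = 685×5141 − 1819×1936.
So 1936⁻¹ ≡ −1819 ≡ 3322 (mod 5141).

3322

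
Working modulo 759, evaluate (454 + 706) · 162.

454 + 706 = 1160 ≡ 401 (mod 759)
401 · 162 = 64962 ≡ 447 (mod 759)

447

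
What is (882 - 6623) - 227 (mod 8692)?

882 - 6623 = -5741 ≡ 2951 (mod 8692)
2951 - 227 = 2724

2724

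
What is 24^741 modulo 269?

24^1 ≡ 24 (mod 269)
24^2 ≡ 24^2 = 576 ≡ 38 (mod 269)
24^4 ≡ 38^2 = 1444 ≡ 99 (mod 269)
24^8 ≡ 99^2 = 9801 ≡ 117 (mod 269)
24^16 ≡ 117^2 = 13689 ≡ 239 (mod 269)
24^32 ≡ 239^2 = 57121 ≡ 93 (mod 269)
24^64 ≡ 93^2 = 8649 ≡ 41 (mod 269)
24^128 ≡ 41^2 = 1681 ≡ 67 (mod 269)
24^256 ≡ 67^2 = 4489 ≡ 185 (mod 269)
24^512 ≡ 185^2 = 34225 ≡ 62 (mod 269)
24^741 = 24^512 * 24^128 * 24^64 * 24^32 * 24^4 * 24^1 ≡ 62 * 67 * 41 * 93 * 99 * 24 (mod 269).
Accumulate the product:
62 * 67 = 4154 ≡ 119
119 * 41 = 4879 ≡ 37
37 * 93 = 3441 ≡ 213
213 * 99 = 21087 ≡ 105
105 * 24 = 2520 ≡ 99

99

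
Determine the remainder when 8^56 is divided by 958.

Using repeated squaring:
56 in binary is 111000, i.e. 56 = 32 + 16 + 8.
8^1 ≡ 8 (mod 958)
8^2 ≡ 8^2 = 64 (mod 958)
8^4 ≡ 64^2 = 4096 ≡ 264 (mod 958)
8^8 ≡ 264^2 = 69696 ≡ 720 (mod 958)
8^16 ≡ 720^2 = 518400 ≡ 122 (mod 958)
8^32 ≡ 122^2 = 14884 ≡ 514 (mod 958)
8^56 = 8^32 × 8^16 × 8^8 ≡ 514 × 122 × 720 (mod 958).
Accumulate the product:
514 × 122 = 62708 ≡ 438
438 × 720 = 315360 ≡ 178

178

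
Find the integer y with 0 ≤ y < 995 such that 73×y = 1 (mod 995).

Run the extended Euclidean algorithm:
995 = 13*73 + 46
73 = 1*46 + 27
46 = 1*27 + 19
27 = 1*19 + 8
19 = 2*8 + 3
8 = 2*3 + 2
3 = 1*2 + 1
2 = 2*1 + 0
gcd(73, 995) = 1, so the inverse exists.
Bézout: 1 = 27*995 − 368*73.
So 73⁻¹ ≡ −368 ≡ 627 (mod 995).

627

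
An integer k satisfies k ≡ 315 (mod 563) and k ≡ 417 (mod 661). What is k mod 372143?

563⁻¹ mod 661: 563*317 ≡ 1 (mod 661), so 563⁻¹ ≡ 317.
k = 315 + 563*((417 − 315)*317 mod 661) = 315 + 563*606 = 341493.

341493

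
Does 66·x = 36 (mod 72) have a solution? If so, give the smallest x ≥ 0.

6

gcd(66, 72) = 6, and 6 | 36, so solutions exist.
Divide through by 6: 11·x ≡ 6 (mod 12).
11⁻¹ ≡ 11 (mod 12).
x ≡ 11·6 ≡ 6 (mod 12).
The smallest non-negative solution is x = 6.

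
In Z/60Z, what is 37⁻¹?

60 = 1·37 + 23
37 = 1·23 + 14
23 = 1·14 + 9
14 = 1·9 + 5
9 = 1·5 + 4
5 = 1·4 + 1
4 = 4·1 + 0
gcd(37, 60) = 1, so the inverse exists.
Bézout: 1 = −8·60 + 13·37.
So 37⁻¹ ≡ 13 (mod 60).

13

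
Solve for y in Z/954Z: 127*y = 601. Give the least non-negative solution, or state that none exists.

493

gcd(127, 954) = 1, so a unique solution mod 954 exists.
127⁻¹ ≡ 631 (mod 954).
y ≡ 631*601 ≡ 493 (mod 954).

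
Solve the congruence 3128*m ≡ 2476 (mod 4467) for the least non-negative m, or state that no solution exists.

2657

gcd(3128, 4467) = 1, so a unique solution mod 4467 exists.
3128⁻¹ ≡ 407 (mod 4467).
m ≡ 407*2476 ≡ 2657 (mod 4467).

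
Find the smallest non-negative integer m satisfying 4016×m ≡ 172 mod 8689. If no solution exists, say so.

6136

gcd(4016, 8689) = 1, so a unique solution mod 8689 exists.
4016⁻¹ ≡ 3875 (mod 8689).
m ≡ 3875×172 ≡ 6136 (mod 8689).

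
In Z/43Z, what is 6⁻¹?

36

43 = 7*6 + 1
6 = 6*1 + 0
gcd(6, 43) = 1, so the inverse exists.
Back-substitute for 1:
1 = 1*43 − 7*6
So 6⁻¹ ≡ −7 ≡ 36 (mod 43).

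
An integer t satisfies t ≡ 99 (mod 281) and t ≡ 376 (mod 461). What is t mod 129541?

11901

281⁻¹ mod 461: 281*105 ≡ 1 (mod 461), so 281⁻¹ ≡ 105.
t = 99 + 281*((376 − 99)*105 mod 461) = 99 + 281*42 = 11901.
Check: 11901 mod 281 = 99, 11901 mod 461 = 376. ✓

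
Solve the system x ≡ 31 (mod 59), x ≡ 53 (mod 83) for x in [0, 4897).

385

59⁻¹ mod 83: 59·38 ≡ 1 (mod 83), so 59⁻¹ ≡ 38.
x = 31 + 59·((53 − 31)·38 mod 83) = 31 + 59·6 = 385.
Check: 385 mod 59 = 31, 385 mod 83 = 53. ✓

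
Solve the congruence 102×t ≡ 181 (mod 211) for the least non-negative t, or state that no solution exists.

gcd(102, 211) = 1, so a unique solution mod 211 exists.
102⁻¹ ≡ 60 (mod 211).
t ≡ 60×181 ≡ 99 (mod 211).

99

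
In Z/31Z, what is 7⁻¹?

9

By the extended Euclidean algorithm:
31 = 4*7 + 3
7 = 2*3 + 1
3 = 3*1 + 0
gcd(7, 31) = 1, so the inverse exists.
Bézout: 1 = −2*31 + 9*7.
So 7⁻¹ ≡ 9 (mod 31).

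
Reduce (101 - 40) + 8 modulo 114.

101 - 40 = 61
61 + 8 = 69

69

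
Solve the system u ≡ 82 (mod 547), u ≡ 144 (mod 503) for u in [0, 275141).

38372

547⁻¹ mod 503: 547×423 ≡ 1 (mod 503), so 547⁻¹ ≡ 423.
u = 82 + 547×((144 − 82)×423 mod 503) = 82 + 547×70 = 38372.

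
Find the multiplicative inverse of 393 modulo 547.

103

Apply the Euclidean algorithm and back-substitute:
547 = 1*393 + 154
393 = 2*154 + 85
154 = 1*85 + 69
85 = 1*69 + 16
69 = 4*16 + 5
16 = 3*5 + 1
5 = 5*1 + 0
gcd(393, 547) = 1, so the inverse exists.
Back-substitute for 1:
1 = 1*16 − 3*5
  = −3*69 + 13*16
  = 13*85 − 16*69
  = −16*154 + 29*85
  = 29*393 − 74*154
  = −74*547 + 103*393
So 393⁻¹ ≡ 103 (mod 547).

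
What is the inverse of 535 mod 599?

599 = 1×535 + 64
535 = 8×64 + 23
64 = 2×23 + 18
23 = 1×18 + 5
18 = 3×5 + 3
5 = 1×3 + 2
3 = 1×2 + 1
2 = 2×1 + 0
gcd(535, 599) = 1, so the inverse exists.
Back-substitute for 1:
1 = 1×3 − 1×2
  = −1×5 + 2×3
  = 2×18 − 7×5
  = −7×23 + 9×18
  = 9×64 − 25×23
  = −25×535 + 209×64
  = 209×599 − 234×535
So 535⁻¹ ≡ −234 ≡ 365 (mod 599).

365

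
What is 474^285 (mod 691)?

By square-and-multiply:
474^1 ≡ 474 (mod 691)
474^2 ≡ 474^2 = 224676 ≡ 101 (mod 691)
474^4 ≡ 101^2 = 10201 ≡ 527 (mod 691)
474^8 ≡ 527^2 = 277729 ≡ 638 (mod 691)
474^16 ≡ 638^2 = 407044 ≡ 45 (mod 691)
474^32 ≡ 45^2 = 2025 ≡ 643 (mod 691)
474^64 ≡ 643^2 = 413449 ≡ 231 (mod 691)
474^128 ≡ 231^2 = 53361 ≡ 154 (mod 691)
474^256 ≡ 154^2 = 23716 ≡ 222 (mod 691)
474^285 = 474^256 * 474^16 * 474^8 * 474^4 * 474^1 ≡ 222 * 45 * 638 * 527 * 474 (mod 691).
Accumulate the product:
222 * 45 = 9990 ≡ 316
316 * 638 = 201608 ≡ 527
527 * 527 = 277729 ≡ 638
638 * 474 = 302412 ≡ 445

445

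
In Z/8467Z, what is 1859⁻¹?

8467 = 4×1859 + 1031
1859 = 1×1031 + 828
1031 = 1×828 + 203
828 = 4×203 + 16
203 = 12×16 + 11
16 = 1×11 + 5
11 = 2×5 + 1
5 = 5×1 + 0
gcd(1859, 8467) = 1, so the inverse exists.
Back-substitute for 1:
1 = 1×11 − 2×5
  = −2×16 + 3×11
  = 3×203 − 38×16
  = −38×828 + 155×203
  = 155×1031 − 193×828
  = −193×1859 + 348×1031
  = 348×8467 − 1585×1859
So 1859⁻¹ ≡ −1585 ≡ 6882 (mod 8467).

6882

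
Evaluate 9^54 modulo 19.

1

54 in binary is 110110, i.e. 54 = 32 + 16 + 4 + 2.
9^1 ≡ 9 (mod 19)
9^2 ≡ 9^2 = 81 ≡ 5 (mod 19)
9^4 ≡ 5^2 = 25 ≡ 6 (mod 19)
9^8 ≡ 6^2 = 36 ≡ 17 (mod 19)
9^16 ≡ 17^2 = 289 ≡ 4 (mod 19)
9^32 ≡ 4^2 = 16 (mod 19)
9^54 = 9^32 × 9^16 × 9^4 × 9^2 ≡ 16 × 4 × 6 × 5 (mod 19).
Accumulate the product:
16 × 4 = 64 ≡ 7
7 × 6 = 42 ≡ 4
4 × 5 = 20 ≡ 1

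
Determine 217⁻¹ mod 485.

38

Run the extended Euclidean algorithm:
485 = 2·217 + 51
217 = 4·51 + 13
51 = 3·13 + 12
13 = 1·12 + 1
12 = 12·1 + 0
gcd(217, 485) = 1, so the inverse exists.
Bézout: 1 = −17·485 + 38·217.
So 217⁻¹ ≡ 38 (mod 485).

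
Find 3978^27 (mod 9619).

8122

Using repeated squaring:
27 in binary is 11011, i.e. 27 = 16 + 8 + 2 + 1.
3978^1 ≡ 3978 (mod 9619)
3978^2 ≡ 3978^2 = 15824484 ≡ 1229 (mod 9619)
3978^4 ≡ 1229^2 = 1510441 ≡ 258 (mod 9619)
3978^8 ≡ 258^2 = 66564 ≡ 8850 (mod 9619)
3978^16 ≡ 8850^2 = 78322500 ≡ 4602 (mod 9619)
3978^27 = 3978^16 · 3978^8 · 3978^2 · 3978^1 ≡ 4602 · 8850 · 1229 · 3978 (mod 9619).
Accumulate the product:
4602 · 8850 = 40727700 ≡ 854
854 · 1229 = 1049566 ≡ 1095
1095 · 3978 = 4355910 ≡ 8122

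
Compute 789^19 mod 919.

774

19 in binary is 10011, i.e. 19 = 16 + 2 + 1.
789^1 ≡ 789 (mod 919)
789^2 ≡ 789^2 = 622521 ≡ 358 (mod 919)
789^4 ≡ 358^2 = 128164 ≡ 423 (mod 919)
789^8 ≡ 423^2 = 178929 ≡ 643 (mod 919)
789^16 ≡ 643^2 = 413449 ≡ 818 (mod 919)
789^19 = 789^16 · 789^2 · 789^1 ≡ 818 · 358 · 789 (mod 919).
Accumulate the product:
818 · 358 = 292844 ≡ 602
602 · 789 = 474978 ≡ 774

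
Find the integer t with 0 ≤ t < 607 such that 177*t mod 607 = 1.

Run the extended Euclidean algorithm:
607 = 3·177 + 76
177 = 2·76 + 25
76 = 3·25 + 1
25 = 25·1 + 0
gcd(177, 607) = 1, so the inverse exists.
Bézout: 1 = 7·607 − 24·177.
So 177⁻¹ ≡ −24 ≡ 583 (mod 607).

583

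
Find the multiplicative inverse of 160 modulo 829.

829 = 5*160 + 29
160 = 5*29 + 15
29 = 1*15 + 14
15 = 1*14 + 1
14 = 14*1 + 0
gcd(160, 829) = 1, so the inverse exists.
Bézout: 1 = −11*829 + 57*160.
So 160⁻¹ ≡ 57 (mod 829).

57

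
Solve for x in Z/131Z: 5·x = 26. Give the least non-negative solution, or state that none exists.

gcd(5, 131) = 1, so a unique solution mod 131 exists.
5⁻¹ ≡ 105 (mod 131).
x ≡ 105·26 ≡ 110 (mod 131).

110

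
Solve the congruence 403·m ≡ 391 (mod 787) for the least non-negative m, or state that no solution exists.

124

gcd(403, 787) = 1, so a unique solution mod 787 exists.
403⁻¹ ≡ 580 (mod 787).
m ≡ 580·391 ≡ 124 (mod 787).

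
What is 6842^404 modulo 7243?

404 in binary is 110010100, i.e. 404 = 256 + 128 + 16 + 4.
6842^1 ≡ 6842 (mod 7243)
6842^2 ≡ 6842^2 = 46812964 ≡ 1455 (mod 7243)
6842^4 ≡ 1455^2 = 2117025 ≡ 2069 (mod 7243)
6842^8 ≡ 2069^2 = 4280761 ≡ 148 (mod 7243)
6842^16 ≡ 148^2 = 21904 ≡ 175 (mod 7243)
6842^32 ≡ 175^2 = 30625 ≡ 1653 (mod 7243)
6842^64 ≡ 1653^2 = 2732409 ≡ 1798 (mod 7243)
6842^128 ≡ 1798^2 = 3232804 ≡ 2426 (mod 7243)
6842^256 ≡ 2426^2 = 5885476 ≡ 4160 (mod 7243)
6842^404 = 6842^256 · 6842^128 · 6842^16 · 6842^4 ≡ 4160 · 2426 · 175 · 2069 (mod 7243).
Accumulate the product:
4160 · 2426 = 10092160 ≡ 2661
2661 · 175 = 465675 ≡ 2123
2123 · 2069 = 4392487 ≡ 3229

3229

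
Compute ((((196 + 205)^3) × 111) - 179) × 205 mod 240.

196 + 205 = 401 ≡ 161 (mod 240)
(161)^3 ≡ 161 (mod 240)
161 × 111 = 17871 ≡ 111 (mod 240)
111 - 179 = -68 ≡ 172 (mod 240)
172 × 205 = 35260 ≡ 220 (mod 240)

220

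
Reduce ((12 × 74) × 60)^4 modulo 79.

51

12 × 74 = 888 ≡ 19 (mod 79)
19 × 60 = 1140 ≡ 34 (mod 79)
(34)^4 ≡ 51 (mod 79)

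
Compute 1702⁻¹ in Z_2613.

2613 = 1×1702 + 911
1702 = 1×911 + 791
911 = 1×791 + 120
791 = 6×120 + 71
120 = 1×71 + 49
71 = 1×49 + 22
49 = 2×22 + 5
22 = 4×5 + 2
5 = 2×2 + 1
2 = 2×1 + 0
gcd(1702, 2613) = 1, so the inverse exists.
Back-substitute for 1:
1 = 1×5 − 2×2
  = −2×22 + 9×5
  = 9×49 − 20×22
  = −20×71 + 29×49
  = 29×120 − 49×71
  = −49×791 + 323×120
  = 323×911 − 372×791
  = −372×1702 + 695×911
  = 695×2613 − 1067×1702
So 1702⁻¹ ≡ −1067 ≡ 1546 (mod 2613).

1546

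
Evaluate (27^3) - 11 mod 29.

10

(27)^3 ≡ 21 (mod 29)
21 - 11 = 10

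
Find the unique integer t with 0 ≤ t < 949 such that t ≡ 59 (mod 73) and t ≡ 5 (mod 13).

278

73⁻¹ mod 13: 73×5 ≡ 1 (mod 13), so 73⁻¹ ≡ 5.
t = 59 + 73×((5 − 59)×5 mod 13) = 59 + 73×3 = 278.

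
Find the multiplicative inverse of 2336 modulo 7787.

7787 = 3·2336 + 779
2336 = 2·779 + 778
779 = 1·778 + 1
778 = 778·1 + 0
gcd(2336, 7787) = 1, so the inverse exists.
Back-substitute for 1:
1 = 1·779 − 1·778
  = −1·2336 + 3·779
  = 3·7787 − 10·2336
So 2336⁻¹ ≡ −10 ≡ 7777 (mod 7787).

7777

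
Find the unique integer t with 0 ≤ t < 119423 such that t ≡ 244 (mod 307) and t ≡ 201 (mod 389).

65942

307⁻¹ mod 389: 307·185 ≡ 1 (mod 389), so 307⁻¹ ≡ 185.
t = 244 + 307·((201 − 244)·185 mod 389) = 244 + 307·214 = 65942.
Check: 65942 mod 307 = 244, 65942 mod 389 = 201. ✓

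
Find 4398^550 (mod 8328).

550 in binary is 1000100110, i.e. 550 = 512 + 32 + 4 + 2.
4398^1 ≡ 4398 (mod 8328)
4398^2 ≡ 4398^2 = 19342404 ≡ 4788 (mod 8328)
4398^4 ≡ 4788^2 = 22924944 ≡ 6288 (mod 8328)
4398^8 ≡ 6288^2 = 39538944 ≡ 5928 (mod 8328)
4398^16 ≡ 5928^2 = 35141184 ≡ 5352 (mod 8328)
4398^32 ≡ 5352^2 = 28643904 ≡ 3912 (mod 8328)
4398^64 ≡ 3912^2 = 15303744 ≡ 5208 (mod 8328)
4398^128 ≡ 5208^2 = 27123264 ≡ 7296 (mod 8328)
4398^256 ≡ 7296^2 = 53231616 ≡ 7368 (mod 8328)
4398^512 ≡ 7368^2 = 54287424 ≡ 5520 (mod 8328)
4398^550 = 4398^512 * 4398^32 * 4398^4 * 4398^2 ≡ 5520 * 3912 * 6288 * 4788 (mod 8328).
Accumulate the product:
5520 * 3912 = 21594240 ≡ 8064
8064 * 6288 = 50706432 ≡ 5568
5568 * 4788 = 26659584 ≡ 1656

1656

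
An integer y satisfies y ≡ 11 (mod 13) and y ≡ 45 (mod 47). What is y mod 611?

609

13⁻¹ mod 47: 13*29 ≡ 1 (mod 47), so 13⁻¹ ≡ 29.
y = 11 + 13*((45 − 11)*29 mod 47) = 11 + 13*46 = 609.
Check: 609 mod 13 = 11, 609 mod 47 = 45. ✓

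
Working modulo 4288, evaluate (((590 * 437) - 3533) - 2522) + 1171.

4242

590 * 437 = 257830 ≡ 550 (mod 4288)
550 - 3533 = -2983 ≡ 1305 (mod 4288)
1305 - 2522 = -1217 ≡ 3071 (mod 4288)
3071 + 1171 = 4242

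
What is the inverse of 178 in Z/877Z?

675

Run the extended Euclidean algorithm:
877 = 4*178 + 165
178 = 1*165 + 13
165 = 12*13 + 9
13 = 1*9 + 4
9 = 2*4 + 1
4 = 4*1 + 0
gcd(178, 877) = 1, so the inverse exists.
Bézout: 1 = 41*877 − 202*178.
So 178⁻¹ ≡ −202 ≡ 675 (mod 877).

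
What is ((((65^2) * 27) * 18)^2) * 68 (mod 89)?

(65)^2 ≡ 42 (mod 89)
42 * 27 = 1134 ≡ 66 (mod 89)
66 * 18 = 1188 ≡ 31 (mod 89)
(31)^2 ≡ 71 (mod 89)
71 * 68 = 4828 ≡ 22 (mod 89)

22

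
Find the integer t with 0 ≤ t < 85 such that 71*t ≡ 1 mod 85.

6

By the extended Euclidean algorithm:
85 = 1·71 + 14
71 = 5·14 + 1
14 = 14·1 + 0
gcd(71, 85) = 1, so the inverse exists.
Bézout: 1 = −5·85 + 6·71.
So 71⁻¹ ≡ 6 (mod 85).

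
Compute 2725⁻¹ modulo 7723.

2375

Apply the Euclidean algorithm and back-substitute:
7723 = 2*2725 + 2273
2725 = 1*2273 + 452
2273 = 5*452 + 13
452 = 34*13 + 10
13 = 1*10 + 3
10 = 3*3 + 1
3 = 3*1 + 0
gcd(2725, 7723) = 1, so the inverse exists.
Bézout: 1 = −838*7723 + 2375*2725.
So 2725⁻¹ ≡ 2375 (mod 7723).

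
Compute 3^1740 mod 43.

35

1740 in binary is 11011001100, i.e. 1740 = 1024 + 512 + 128 + 64 + 8 + 4.
3^1 ≡ 3 (mod 43)
3^2 ≡ 3^2 = 9 (mod 43)
3^4 ≡ 9^2 = 81 ≡ 38 (mod 43)
3^8 ≡ 38^2 = 1444 ≡ 25 (mod 43)
3^16 ≡ 25^2 = 625 ≡ 23 (mod 43)
3^32 ≡ 23^2 = 529 ≡ 13 (mod 43)
3^64 ≡ 13^2 = 169 ≡ 40 (mod 43)
3^128 ≡ 40^2 = 1600 ≡ 9 (mod 43)
3^256 ≡ 9^2 = 81 ≡ 38 (mod 43)
3^512 ≡ 38^2 = 1444 ≡ 25 (mod 43)
3^1024 ≡ 25^2 = 625 ≡ 23 (mod 43)
3^1740 = 3^1024 * 3^512 * 3^128 * 3^64 * 3^8 * 3^4 ≡ 23 * 25 * 9 * 40 * 25 * 38 (mod 43).
Accumulate the product:
23 * 25 = 575 ≡ 16
16 * 9 = 144 ≡ 15
15 * 40 = 600 ≡ 41
41 * 25 = 1025 ≡ 36
36 * 38 = 1368 ≡ 35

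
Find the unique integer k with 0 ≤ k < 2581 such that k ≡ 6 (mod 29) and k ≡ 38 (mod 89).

29⁻¹ mod 89: 29·43 ≡ 1 (mod 89), so 29⁻¹ ≡ 43.
k = 6 + 29·((38 − 6)·43 mod 89) = 6 + 29·41 = 1195.

1195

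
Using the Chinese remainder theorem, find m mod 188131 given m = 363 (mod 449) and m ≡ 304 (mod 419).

449⁻¹ mod 419: 449*14 ≡ 1 (mod 419), so 449⁻¹ ≡ 14.
m = 363 + 449*((304 − 363)*14 mod 419) = 363 + 449*12 = 5751.
Check: 5751 mod 449 = 363, 5751 mod 419 = 304. ✓

5751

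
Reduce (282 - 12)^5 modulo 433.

378

282 - 12 = 270
(270)^5 ≡ 378 (mod 433)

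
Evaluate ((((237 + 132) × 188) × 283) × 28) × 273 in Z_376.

237 + 132 = 369
369 × 188 = 69372 ≡ 188 (mod 376)
188 × 283 = 53204 ≡ 188 (mod 376)
188 × 28 = 5264 ≡ 0 (mod 376)
0 × 273 = 0

0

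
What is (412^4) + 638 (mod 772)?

(412)^4 ≡ 724 (mod 772)
724 + 638 = 1362 ≡ 590 (mod 772)

590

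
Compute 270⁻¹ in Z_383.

61

Run the extended Euclidean algorithm:
383 = 1×270 + 113
270 = 2×113 + 44
113 = 2×44 + 25
44 = 1×25 + 19
25 = 1×19 + 6
19 = 3×6 + 1
6 = 6×1 + 0
gcd(270, 383) = 1, so the inverse exists.
Back-substitute for 1:
1 = 1×19 − 3×6
  = −3×25 + 4×19
  = 4×44 − 7×25
  = −7×113 + 18×44
  = 18×270 − 43×113
  = −43×383 + 61×270
So 270⁻¹ ≡ 61 (mod 383).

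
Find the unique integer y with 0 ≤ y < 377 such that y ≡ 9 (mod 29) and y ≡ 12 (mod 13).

38

29⁻¹ mod 13: 29·9 ≡ 1 (mod 13), so 29⁻¹ ≡ 9.
y = 9 + 29·((12 − 9)·9 mod 13) = 9 + 29·1 = 38.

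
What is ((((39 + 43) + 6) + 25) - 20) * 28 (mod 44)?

8

39 + 43 = 82 ≡ 38 (mod 44)
38 + 6 = 44 ≡ 0 (mod 44)
0 + 25 = 25
25 - 20 = 5
5 * 28 = 140 ≡ 8 (mod 44)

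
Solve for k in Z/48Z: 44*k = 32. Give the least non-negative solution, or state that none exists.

gcd(44, 48) = 4, and 4 | 32, so solutions exist.
Divide through by 4: 11*k = 8 (mod 12).
11⁻¹ ≡ 11 (mod 12).
k ≡ 11*8 ≡ 4 (mod 12).
The smallest non-negative solution is k = 4.

4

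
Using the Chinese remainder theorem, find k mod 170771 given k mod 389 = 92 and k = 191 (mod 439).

389⁻¹ mod 439: 389*79 ≡ 1 (mod 439), so 389⁻¹ ≡ 79.
k = 92 + 389*((191 − 92)*79 mod 439) = 92 + 389*358 = 139354.

139354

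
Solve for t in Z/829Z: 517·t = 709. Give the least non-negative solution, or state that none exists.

gcd(517, 829) = 1, so a unique solution mod 829 exists.
517⁻¹ ≡ 736 (mod 829).
t ≡ 736·709 ≡ 383 (mod 829).

383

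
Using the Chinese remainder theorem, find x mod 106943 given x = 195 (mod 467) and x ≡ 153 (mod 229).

69311

467⁻¹ mod 229: 467×51 ≡ 1 (mod 229), so 467⁻¹ ≡ 51.
x = 195 + 467×((153 − 195)×51 mod 229) = 195 + 467×148 = 69311.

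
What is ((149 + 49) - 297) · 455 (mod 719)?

149 + 49 = 198
198 - 297 = -99 ≡ 620 (mod 719)
620 · 455 = 282100 ≡ 252 (mod 719)

252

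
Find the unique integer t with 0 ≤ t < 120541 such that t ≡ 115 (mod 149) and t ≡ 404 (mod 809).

149⁻¹ mod 809: 149·771 ≡ 1 (mod 809), so 149⁻¹ ≡ 771.
t = 115 + 149·((404 − 115)·771 mod 809) = 115 + 149·344 = 51371.

51371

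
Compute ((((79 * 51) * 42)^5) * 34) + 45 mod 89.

79 * 51 = 4029 ≡ 24 (mod 89)
24 * 42 = 1008 ≡ 29 (mod 89)
(29)^5 ≡ 31 (mod 89)
31 * 34 = 1054 ≡ 75 (mod 89)
75 + 45 = 120 ≡ 31 (mod 89)

31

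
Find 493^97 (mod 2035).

268

97 in binary is 1100001, i.e. 97 = 64 + 32 + 1.
493^1 ≡ 493 (mod 2035)
493^2 ≡ 493^2 = 243049 ≡ 884 (mod 2035)
493^4 ≡ 884^2 = 781456 ≡ 16 (mod 2035)
493^8 ≡ 16^2 = 256 (mod 2035)
493^16 ≡ 256^2 = 65536 ≡ 416 (mod 2035)
493^32 ≡ 416^2 = 173056 ≡ 81 (mod 2035)
493^64 ≡ 81^2 = 6561 ≡ 456 (mod 2035)
493^97 = 493^64 × 493^32 × 493^1 ≡ 456 × 81 × 493 (mod 2035).
Accumulate the product:
456 × 81 = 36936 ≡ 306
306 × 493 = 150858 ≡ 268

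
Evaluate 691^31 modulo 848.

763

By square-and-multiply:
31 in binary is 11111, i.e. 31 = 16 + 8 + 4 + 2 + 1.
691^1 ≡ 691 (mod 848)
691^2 ≡ 691^2 = 477481 ≡ 57 (mod 848)
691^4 ≡ 57^2 = 3249 ≡ 705 (mod 848)
691^8 ≡ 705^2 = 497025 ≡ 97 (mod 848)
691^16 ≡ 97^2 = 9409 ≡ 81 (mod 848)
691^31 = 691^16 * 691^8 * 691^4 * 691^2 * 691^1 ≡ 81 * 97 * 705 * 57 * 691 (mod 848).
Accumulate the product:
81 * 97 = 7857 ≡ 225
225 * 705 = 158625 ≡ 49
49 * 57 = 2793 ≡ 249
249 * 691 = 172059 ≡ 763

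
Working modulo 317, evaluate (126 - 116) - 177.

150

126 - 116 = 10
10 - 177 = -167 ≡ 150 (mod 317)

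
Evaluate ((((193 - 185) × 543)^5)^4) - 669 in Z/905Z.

193 - 185 = 8
8 × 543 = 4344 ≡ 724 (mod 905)
(724)^5 ≡ 724 (mod 905)
(724)^4 ≡ 181 (mod 905)
181 - 669 = -488 ≡ 417 (mod 905)

417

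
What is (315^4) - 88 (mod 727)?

(315)^4 ≡ 292 (mod 727)
292 - 88 = 204

204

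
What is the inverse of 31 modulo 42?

Apply the Euclidean algorithm and back-substitute:
42 = 1×31 + 11
31 = 2×11 + 9
11 = 1×9 + 2
9 = 4×2 + 1
2 = 2×1 + 0
gcd(31, 42) = 1, so the inverse exists.
Back-substitute for 1:
1 = 1×9 − 4×2
  = −4×11 + 5×9
  = 5×31 − 14×11
  = −14×42 + 19×31
So 31⁻¹ ≡ 19 (mod 42).

19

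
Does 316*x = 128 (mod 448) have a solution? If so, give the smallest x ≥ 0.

16

gcd(316, 448) = 4, and 4 | 128, so solutions exist.
Divide through by 4: 79*x = 32 (mod 112).
79⁻¹ ≡ 95 (mod 112).
x ≡ 95*32 ≡ 16 (mod 112).
The smallest non-negative solution is x = 16.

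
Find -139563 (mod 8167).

7443

-139563 = -18·8167 + 7443, so -139563 ≡ 7443 (mod 8167).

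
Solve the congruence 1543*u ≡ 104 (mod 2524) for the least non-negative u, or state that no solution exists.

gcd(1543, 2524) = 1, so a unique solution mod 2524 exists.
1543⁻¹ ≡ 759 (mod 2524).
u ≡ 759*104 ≡ 692 (mod 2524).

692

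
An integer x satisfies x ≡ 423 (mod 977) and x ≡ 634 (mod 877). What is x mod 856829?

977⁻¹ mod 877: 977·763 ≡ 1 (mod 877), so 977⁻¹ ≡ 763.
x = 423 + 977·((634 − 423)·763 mod 877) = 423 + 977·502 = 490877.

490877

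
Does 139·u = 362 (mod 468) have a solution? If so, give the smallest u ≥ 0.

410

gcd(139, 468) = 1, so a unique solution mod 468 exists.
139⁻¹ ≡ 367 (mod 468).
u ≡ 367·362 ≡ 410 (mod 468).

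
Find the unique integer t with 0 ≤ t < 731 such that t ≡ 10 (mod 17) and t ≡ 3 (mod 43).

605

17⁻¹ mod 43: 17·38 ≡ 1 (mod 43), so 17⁻¹ ≡ 38.
t = 10 + 17·((3 − 10)·38 mod 43) = 10 + 17·35 = 605.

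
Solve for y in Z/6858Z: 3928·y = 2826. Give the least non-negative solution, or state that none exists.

gcd(3928, 6858) = 2, and 2 | 2826, so solutions exist.
Divide through by 2: 1964·y ≡ 1413 (mod 3429).
1964⁻¹ ≡ 536 (mod 3429).
y ≡ 536·1413 ≡ 2988 (mod 3429).
The smallest non-negative solution is y = 2988.

2988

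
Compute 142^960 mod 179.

135

Compute successive squares:
960 in binary is 1111000000, i.e. 960 = 512 + 256 + 128 + 64.
142^1 ≡ 142 (mod 179)
142^2 ≡ 142^2 = 20164 ≡ 116 (mod 179)
142^4 ≡ 116^2 = 13456 ≡ 31 (mod 179)
142^8 ≡ 31^2 = 961 ≡ 66 (mod 179)
142^16 ≡ 66^2 = 4356 ≡ 60 (mod 179)
142^32 ≡ 60^2 = 3600 ≡ 20 (mod 179)
142^64 ≡ 20^2 = 400 ≡ 42 (mod 179)
142^128 ≡ 42^2 = 1764 ≡ 153 (mod 179)
142^256 ≡ 153^2 = 23409 ≡ 139 (mod 179)
142^512 ≡ 139^2 = 19321 ≡ 168 (mod 179)
142^960 = 142^512 · 142^256 · 142^128 · 142^64 ≡ 168 · 139 · 153 · 42 (mod 179).
Accumulate the product:
168 · 139 = 23352 ≡ 82
82 · 153 = 12546 ≡ 16
16 · 42 = 672 ≡ 135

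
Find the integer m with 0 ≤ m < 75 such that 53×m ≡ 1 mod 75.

17

75 = 1·53 + 22
53 = 2·22 + 9
22 = 2·9 + 4
9 = 2·4 + 1
4 = 4·1 + 0
gcd(53, 75) = 1, so the inverse exists.
Bézout: 1 = −12·75 + 17·53.
So 53⁻¹ ≡ 17 (mod 75).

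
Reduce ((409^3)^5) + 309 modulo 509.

(409)^3 ≡ 185 (mod 509)
(185)^5 ≡ 359 (mod 509)
359 + 309 = 668 ≡ 159 (mod 509)

159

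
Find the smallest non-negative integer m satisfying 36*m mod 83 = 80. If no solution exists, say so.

76

gcd(36, 83) = 1, so a unique solution mod 83 exists.
36⁻¹ ≡ 30 (mod 83).
m ≡ 30*80 ≡ 76 (mod 83).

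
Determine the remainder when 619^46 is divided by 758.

By square-and-multiply:
619^1 ≡ 619 (mod 758)
619^2 ≡ 619^2 = 383161 ≡ 371 (mod 758)
619^4 ≡ 371^2 = 137641 ≡ 443 (mod 758)
619^8 ≡ 443^2 = 196249 ≡ 685 (mod 758)
619^16 ≡ 685^2 = 469225 ≡ 23 (mod 758)
619^32 ≡ 23^2 = 529 (mod 758)
619^46 = 619^32 × 619^8 × 619^4 × 619^2 ≡ 529 × 685 × 443 × 371 (mod 758).
Accumulate the product:
529 × 685 = 362365 ≡ 41
41 × 443 = 18163 ≡ 729
729 × 371 = 270459 ≡ 611

611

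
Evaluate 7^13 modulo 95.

7

Compute successive squares:
7^1 ≡ 7 (mod 95)
7^2 ≡ 7^2 = 49 (mod 95)
7^4 ≡ 49^2 = 2401 ≡ 26 (mod 95)
7^8 ≡ 26^2 = 676 ≡ 11 (mod 95)
7^13 = 7^8 · 7^4 · 7^1 ≡ 11 · 26 · 7 (mod 95).
Accumulate the product:
11 · 26 = 286 ≡ 1
1 · 7 = 7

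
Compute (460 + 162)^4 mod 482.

460 + 162 = 622 ≡ 140 (mod 482)
(140)^4 ≡ 216 (mod 482)

216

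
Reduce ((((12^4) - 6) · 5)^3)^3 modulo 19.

1

(12)^4 ≡ 7 (mod 19)
7 - 6 = 1
1 · 5 = 5
(5)^3 ≡ 11 (mod 19)
(11)^3 ≡ 1 (mod 19)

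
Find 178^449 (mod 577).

15

By square-and-multiply:
449 in binary is 111000001, i.e. 449 = 256 + 128 + 64 + 1.
178^1 ≡ 178 (mod 577)
178^2 ≡ 178^2 = 31684 ≡ 526 (mod 577)
178^4 ≡ 526^2 = 276676 ≡ 293 (mod 577)
178^8 ≡ 293^2 = 85849 ≡ 453 (mod 577)
178^16 ≡ 453^2 = 205209 ≡ 374 (mod 577)
178^32 ≡ 374^2 = 139876 ≡ 242 (mod 577)
178^64 ≡ 242^2 = 58564 ≡ 287 (mod 577)
178^128 ≡ 287^2 = 82369 ≡ 435 (mod 577)
178^256 ≡ 435^2 = 189225 ≡ 546 (mod 577)
178^449 = 178^256 · 178^128 · 178^64 · 178^1 ≡ 546 · 435 · 287 · 178 (mod 577).
Accumulate the product:
546 · 435 = 237510 ≡ 363
363 · 287 = 104181 ≡ 321
321 · 178 = 57138 ≡ 15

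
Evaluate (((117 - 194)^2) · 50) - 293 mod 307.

117 - 194 = -77 ≡ 230 (mod 307)
(230)^2 ≡ 96 (mod 307)
96 · 50 = 4800 ≡ 195 (mod 307)
195 - 293 = -98 ≡ 209 (mod 307)

209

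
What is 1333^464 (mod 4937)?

1087

By square-and-multiply:
464 in binary is 111010000, i.e. 464 = 256 + 128 + 64 + 16.
1333^1 ≡ 1333 (mod 4937)
1333^2 ≡ 1333^2 = 1776889 ≡ 4506 (mod 4937)
1333^4 ≡ 4506^2 = 20304036 ≡ 3092 (mod 4937)
1333^8 ≡ 3092^2 = 9560464 ≡ 2432 (mod 4937)
1333^16 ≡ 2432^2 = 5914624 ≡ 98 (mod 4937)
1333^32 ≡ 98^2 = 9604 ≡ 4667 (mod 4937)
1333^64 ≡ 4667^2 = 21780889 ≡ 3782 (mod 4937)
1333^128 ≡ 3782^2 = 14303524 ≡ 1035 (mod 4937)
1333^256 ≡ 1035^2 = 1071225 ≡ 4833 (mod 4937)
1333^464 = 1333^256 × 1333^128 × 1333^64 × 1333^16 ≡ 4833 × 1035 × 3782 × 98 (mod 4937).
Accumulate the product:
4833 × 1035 = 5002155 ≡ 974
974 × 3782 = 3683668 ≡ 666
666 × 98 = 65268 ≡ 1087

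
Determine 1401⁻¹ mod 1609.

936

Run the extended Euclidean algorithm:
1609 = 1×1401 + 208
1401 = 6×208 + 153
208 = 1×153 + 55
153 = 2×55 + 43
55 = 1×43 + 12
43 = 3×12 + 7
12 = 1×7 + 5
7 = 1×5 + 2
5 = 2×2 + 1
2 = 2×1 + 0
gcd(1401, 1609) = 1, so the inverse exists.
Back-substitute for 1:
1 = 1×5 − 2×2
  = −2×7 + 3×5
  = 3×12 − 5×7
  = −5×43 + 18×12
  = 18×55 − 23×43
  = −23×153 + 64×55
  = 64×208 − 87×153
  = −87×1401 + 586×208
  = 586×1609 − 673×1401
So 1401⁻¹ ≡ −673 ≡ 936 (mod 1609).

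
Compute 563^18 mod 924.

Using repeated squaring:
18 in binary is 10010, i.e. 18 = 16 + 2.
563^1 ≡ 563 (mod 924)
563^2 ≡ 563^2 = 316969 ≡ 37 (mod 924)
563^4 ≡ 37^2 = 1369 ≡ 445 (mod 924)
563^8 ≡ 445^2 = 198025 ≡ 289 (mod 924)
563^16 ≡ 289^2 = 83521 ≡ 361 (mod 924)
563^18 = 563^16 × 563^2 ≡ 361 × 37 (mod 924).
361 × 37 = 13357 ≡ 421 (mod 924).

421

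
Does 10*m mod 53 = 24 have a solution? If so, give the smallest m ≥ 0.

gcd(10, 53) = 1, so a unique solution mod 53 exists.
10⁻¹ ≡ 16 (mod 53).
m ≡ 16*24 ≡ 13 (mod 53).

13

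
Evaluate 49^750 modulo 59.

57

Using repeated squaring:
750 in binary is 1011101110, i.e. 750 = 512 + 128 + 64 + 32 + 8 + 4 + 2.
49^1 ≡ 49 (mod 59)
49^2 ≡ 49^2 = 2401 ≡ 41 (mod 59)
49^4 ≡ 41^2 = 1681 ≡ 29 (mod 59)
49^8 ≡ 29^2 = 841 ≡ 15 (mod 59)
49^16 ≡ 15^2 = 225 ≡ 48 (mod 59)
49^32 ≡ 48^2 = 2304 ≡ 3 (mod 59)
49^64 ≡ 3^2 = 9 (mod 59)
49^128 ≡ 9^2 = 81 ≡ 22 (mod 59)
49^256 ≡ 22^2 = 484 ≡ 12 (mod 59)
49^512 ≡ 12^2 = 144 ≡ 26 (mod 59)
49^750 = 49^512 * 49^128 * 49^64 * 49^32 * 49^8 * 49^4 * 49^2 ≡ 26 * 22 * 9 * 3 * 15 * 29 * 41 (mod 59).
Accumulate the product:
26 * 22 = 572 ≡ 41
41 * 9 = 369 ≡ 15
15 * 3 = 45
45 * 15 = 675 ≡ 26
26 * 29 = 754 ≡ 46
46 * 41 = 1886 ≡ 57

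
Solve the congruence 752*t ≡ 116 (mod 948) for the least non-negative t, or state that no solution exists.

gcd(752, 948) = 4, and 4 | 116, so solutions exist.
Divide through by 4: 188*t ≡ 29 mod 237.
188⁻¹ ≡ 29 (mod 237).
t ≡ 29*29 ≡ 130 (mod 237).
The smallest non-negative solution is t = 130.

130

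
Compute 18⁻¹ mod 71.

4

71 = 3×18 + 17
18 = 1×17 + 1
17 = 17×1 + 0
gcd(18, 71) = 1, so the inverse exists.
Back-substitute for 1:
1 = 1×18 − 1×17
  = −1×71 + 4×18
So 18⁻¹ ≡ 4 (mod 71).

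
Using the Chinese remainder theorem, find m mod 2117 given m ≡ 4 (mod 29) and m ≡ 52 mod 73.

29⁻¹ mod 73: 29·68 ≡ 1 (mod 73), so 29⁻¹ ≡ 68.
m = 4 + 29·((52 − 4)·68 mod 73) = 4 + 29·52 = 1512.
Check: 1512 mod 29 = 4, 1512 mod 73 = 52. ✓

1512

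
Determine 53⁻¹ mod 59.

59 = 1·53 + 6
53 = 8·6 + 5
6 = 1·5 + 1
5 = 5·1 + 0
gcd(53, 59) = 1, so the inverse exists.
Bézout: 1 = 9·59 − 10·53.
So 53⁻¹ ≡ −10 ≡ 49 (mod 59).

49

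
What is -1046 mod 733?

-1046 = -2×733 + 420, so -1046 ≡ 420 (mod 733).

420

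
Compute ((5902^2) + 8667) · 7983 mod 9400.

(5902)^2 ≡ 6604 (mod 9400)
6604 + 8667 = 15271 ≡ 5871 (mod 9400)
5871 · 7983 = 46868193 ≡ 9193 (mod 9400)

9193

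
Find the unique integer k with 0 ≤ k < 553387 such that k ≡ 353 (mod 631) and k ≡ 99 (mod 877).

414920

631⁻¹ mod 877: 631*795 ≡ 1 (mod 877), so 631⁻¹ ≡ 795.
k = 353 + 631*((99 − 353)*795 mod 877) = 353 + 631*657 = 414920.
Check: 414920 mod 631 = 353, 414920 mod 877 = 99. ✓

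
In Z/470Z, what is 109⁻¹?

470 = 4·109 + 34
109 = 3·34 + 7
34 = 4·7 + 6
7 = 1·6 + 1
6 = 6·1 + 0
gcd(109, 470) = 1, so the inverse exists.
Back-substitute for 1:
1 = 1·7 − 1·6
  = −1·34 + 5·7
  = 5·109 − 16·34
  = −16·470 + 69·109
So 109⁻¹ ≡ 69 (mod 470).

69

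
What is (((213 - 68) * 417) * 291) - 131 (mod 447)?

213 - 68 = 145
145 * 417 = 60465 ≡ 120 (mod 447)
120 * 291 = 34920 ≡ 54 (mod 447)
54 - 131 = -77 ≡ 370 (mod 447)

370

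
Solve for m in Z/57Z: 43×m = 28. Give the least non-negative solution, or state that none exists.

gcd(43, 57) = 1, so a unique solution mod 57 exists.
43⁻¹ ≡ 4 (mod 57).
m ≡ 4×28 ≡ 55 (mod 57).

55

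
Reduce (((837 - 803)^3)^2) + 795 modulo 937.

484

837 - 803 = 34
(34)^3 ≡ 887 (mod 937)
(887)^2 ≡ 626 (mod 937)
626 + 795 = 1421 ≡ 484 (mod 937)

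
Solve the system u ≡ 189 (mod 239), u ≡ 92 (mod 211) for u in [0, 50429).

47989

239⁻¹ mod 211: 239·98 ≡ 1 (mod 211), so 239⁻¹ ≡ 98.
u = 189 + 239·((92 − 189)·98 mod 211) = 189 + 239·200 = 47989.
Check: 47989 mod 239 = 189, 47989 mod 211 = 92. ✓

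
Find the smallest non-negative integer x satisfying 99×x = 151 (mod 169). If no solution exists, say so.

gcd(99, 169) = 1, so a unique solution mod 169 exists.
99⁻¹ ≡ 70 (mod 169).
x ≡ 70×151 ≡ 92 (mod 169).

92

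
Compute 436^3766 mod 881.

61

3766 in binary is 111010110110, i.e. 3766 = 2048 + 1024 + 512 + 128 + 32 + 16 + 4 + 2.
436^1 ≡ 436 (mod 881)
436^2 ≡ 436^2 = 190096 ≡ 681 (mod 881)
436^4 ≡ 681^2 = 463761 ≡ 355 (mod 881)
436^8 ≡ 355^2 = 126025 ≡ 42 (mod 881)
436^16 ≡ 42^2 = 1764 ≡ 2 (mod 881)
436^32 ≡ 2^2 = 4 (mod 881)
436^64 ≡ 4^2 = 16 (mod 881)
436^128 ≡ 16^2 = 256 (mod 881)
436^256 ≡ 256^2 = 65536 ≡ 342 (mod 881)
436^512 ≡ 342^2 = 116964 ≡ 672 (mod 881)
436^1024 ≡ 672^2 = 451584 ≡ 512 (mod 881)
436^2048 ≡ 512^2 = 262144 ≡ 487 (mod 881)
436^3766 = 436^2048 · 436^1024 · 436^512 · 436^128 · 436^32 · 436^16 · 436^4 · 436^2 ≡ 487 · 512 · 672 · 256 · 4 · 2 · 355 · 681 (mod 881).
Accumulate the product:
487 · 512 = 249344 ≡ 21
21 · 672 = 14112 ≡ 16
16 · 256 = 4096 ≡ 572
572 · 4 = 2288 ≡ 526
526 · 2 = 1052 ≡ 171
171 · 355 = 60705 ≡ 797
797 · 681 = 542757 ≡ 61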